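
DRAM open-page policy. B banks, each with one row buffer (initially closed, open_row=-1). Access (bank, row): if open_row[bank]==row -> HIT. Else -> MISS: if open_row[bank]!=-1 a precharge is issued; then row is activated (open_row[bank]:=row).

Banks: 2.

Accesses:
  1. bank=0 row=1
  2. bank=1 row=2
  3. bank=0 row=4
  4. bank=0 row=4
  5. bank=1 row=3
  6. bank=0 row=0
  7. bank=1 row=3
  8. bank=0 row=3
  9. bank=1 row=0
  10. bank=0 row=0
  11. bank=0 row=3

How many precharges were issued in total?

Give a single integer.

Acc 1: bank0 row1 -> MISS (open row1); precharges=0
Acc 2: bank1 row2 -> MISS (open row2); precharges=0
Acc 3: bank0 row4 -> MISS (open row4); precharges=1
Acc 4: bank0 row4 -> HIT
Acc 5: bank1 row3 -> MISS (open row3); precharges=2
Acc 6: bank0 row0 -> MISS (open row0); precharges=3
Acc 7: bank1 row3 -> HIT
Acc 8: bank0 row3 -> MISS (open row3); precharges=4
Acc 9: bank1 row0 -> MISS (open row0); precharges=5
Acc 10: bank0 row0 -> MISS (open row0); precharges=6
Acc 11: bank0 row3 -> MISS (open row3); precharges=7

Answer: 7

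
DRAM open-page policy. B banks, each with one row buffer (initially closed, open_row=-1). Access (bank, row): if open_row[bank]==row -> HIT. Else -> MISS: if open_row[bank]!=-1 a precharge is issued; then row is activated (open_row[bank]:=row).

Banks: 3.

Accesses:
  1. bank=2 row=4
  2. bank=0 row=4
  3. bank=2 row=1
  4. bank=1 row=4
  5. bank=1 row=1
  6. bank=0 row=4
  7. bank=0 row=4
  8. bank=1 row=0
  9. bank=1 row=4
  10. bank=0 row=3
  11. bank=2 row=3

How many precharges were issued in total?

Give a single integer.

Answer: 6

Derivation:
Acc 1: bank2 row4 -> MISS (open row4); precharges=0
Acc 2: bank0 row4 -> MISS (open row4); precharges=0
Acc 3: bank2 row1 -> MISS (open row1); precharges=1
Acc 4: bank1 row4 -> MISS (open row4); precharges=1
Acc 5: bank1 row1 -> MISS (open row1); precharges=2
Acc 6: bank0 row4 -> HIT
Acc 7: bank0 row4 -> HIT
Acc 8: bank1 row0 -> MISS (open row0); precharges=3
Acc 9: bank1 row4 -> MISS (open row4); precharges=4
Acc 10: bank0 row3 -> MISS (open row3); precharges=5
Acc 11: bank2 row3 -> MISS (open row3); precharges=6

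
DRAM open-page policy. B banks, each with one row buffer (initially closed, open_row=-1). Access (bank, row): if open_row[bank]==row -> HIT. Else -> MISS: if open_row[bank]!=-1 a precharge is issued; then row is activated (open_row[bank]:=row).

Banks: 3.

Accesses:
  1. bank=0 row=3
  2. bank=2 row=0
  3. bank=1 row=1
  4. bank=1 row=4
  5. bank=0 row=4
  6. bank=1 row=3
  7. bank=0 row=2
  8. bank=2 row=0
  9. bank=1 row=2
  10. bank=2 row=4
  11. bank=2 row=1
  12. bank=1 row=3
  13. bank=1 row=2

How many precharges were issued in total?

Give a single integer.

Acc 1: bank0 row3 -> MISS (open row3); precharges=0
Acc 2: bank2 row0 -> MISS (open row0); precharges=0
Acc 3: bank1 row1 -> MISS (open row1); precharges=0
Acc 4: bank1 row4 -> MISS (open row4); precharges=1
Acc 5: bank0 row4 -> MISS (open row4); precharges=2
Acc 6: bank1 row3 -> MISS (open row3); precharges=3
Acc 7: bank0 row2 -> MISS (open row2); precharges=4
Acc 8: bank2 row0 -> HIT
Acc 9: bank1 row2 -> MISS (open row2); precharges=5
Acc 10: bank2 row4 -> MISS (open row4); precharges=6
Acc 11: bank2 row1 -> MISS (open row1); precharges=7
Acc 12: bank1 row3 -> MISS (open row3); precharges=8
Acc 13: bank1 row2 -> MISS (open row2); precharges=9

Answer: 9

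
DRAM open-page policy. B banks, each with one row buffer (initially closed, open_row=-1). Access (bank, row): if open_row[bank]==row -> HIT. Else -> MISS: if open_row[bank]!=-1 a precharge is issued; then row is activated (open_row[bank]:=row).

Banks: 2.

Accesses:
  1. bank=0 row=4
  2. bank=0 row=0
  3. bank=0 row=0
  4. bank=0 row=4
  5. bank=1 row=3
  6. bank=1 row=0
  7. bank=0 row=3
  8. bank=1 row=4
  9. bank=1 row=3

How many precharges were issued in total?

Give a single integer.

Acc 1: bank0 row4 -> MISS (open row4); precharges=0
Acc 2: bank0 row0 -> MISS (open row0); precharges=1
Acc 3: bank0 row0 -> HIT
Acc 4: bank0 row4 -> MISS (open row4); precharges=2
Acc 5: bank1 row3 -> MISS (open row3); precharges=2
Acc 6: bank1 row0 -> MISS (open row0); precharges=3
Acc 7: bank0 row3 -> MISS (open row3); precharges=4
Acc 8: bank1 row4 -> MISS (open row4); precharges=5
Acc 9: bank1 row3 -> MISS (open row3); precharges=6

Answer: 6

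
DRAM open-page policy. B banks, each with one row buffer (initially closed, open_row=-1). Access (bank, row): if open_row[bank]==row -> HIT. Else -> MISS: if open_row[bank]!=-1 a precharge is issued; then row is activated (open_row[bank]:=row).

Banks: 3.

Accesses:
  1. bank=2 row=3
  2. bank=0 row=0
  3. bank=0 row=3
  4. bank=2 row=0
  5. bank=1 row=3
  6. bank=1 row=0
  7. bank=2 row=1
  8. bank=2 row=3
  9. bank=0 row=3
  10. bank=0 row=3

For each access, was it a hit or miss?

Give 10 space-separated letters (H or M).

Answer: M M M M M M M M H H

Derivation:
Acc 1: bank2 row3 -> MISS (open row3); precharges=0
Acc 2: bank0 row0 -> MISS (open row0); precharges=0
Acc 3: bank0 row3 -> MISS (open row3); precharges=1
Acc 4: bank2 row0 -> MISS (open row0); precharges=2
Acc 5: bank1 row3 -> MISS (open row3); precharges=2
Acc 6: bank1 row0 -> MISS (open row0); precharges=3
Acc 7: bank2 row1 -> MISS (open row1); precharges=4
Acc 8: bank2 row3 -> MISS (open row3); precharges=5
Acc 9: bank0 row3 -> HIT
Acc 10: bank0 row3 -> HIT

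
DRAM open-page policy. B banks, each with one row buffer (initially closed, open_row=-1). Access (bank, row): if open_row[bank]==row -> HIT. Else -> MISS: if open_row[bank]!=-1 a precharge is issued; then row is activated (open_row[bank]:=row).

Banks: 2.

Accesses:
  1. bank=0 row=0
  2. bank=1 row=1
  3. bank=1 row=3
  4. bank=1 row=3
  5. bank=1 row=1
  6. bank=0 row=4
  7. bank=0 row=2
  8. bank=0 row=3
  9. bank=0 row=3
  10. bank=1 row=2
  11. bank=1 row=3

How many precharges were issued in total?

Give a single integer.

Acc 1: bank0 row0 -> MISS (open row0); precharges=0
Acc 2: bank1 row1 -> MISS (open row1); precharges=0
Acc 3: bank1 row3 -> MISS (open row3); precharges=1
Acc 4: bank1 row3 -> HIT
Acc 5: bank1 row1 -> MISS (open row1); precharges=2
Acc 6: bank0 row4 -> MISS (open row4); precharges=3
Acc 7: bank0 row2 -> MISS (open row2); precharges=4
Acc 8: bank0 row3 -> MISS (open row3); precharges=5
Acc 9: bank0 row3 -> HIT
Acc 10: bank1 row2 -> MISS (open row2); precharges=6
Acc 11: bank1 row3 -> MISS (open row3); precharges=7

Answer: 7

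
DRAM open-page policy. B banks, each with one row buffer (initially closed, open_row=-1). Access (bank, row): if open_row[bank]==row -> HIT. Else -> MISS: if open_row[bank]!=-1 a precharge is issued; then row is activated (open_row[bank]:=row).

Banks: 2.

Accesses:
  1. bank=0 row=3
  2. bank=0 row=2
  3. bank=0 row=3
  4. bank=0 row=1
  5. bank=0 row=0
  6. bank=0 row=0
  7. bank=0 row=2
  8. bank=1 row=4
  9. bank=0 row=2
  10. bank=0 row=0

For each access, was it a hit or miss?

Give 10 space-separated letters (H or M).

Acc 1: bank0 row3 -> MISS (open row3); precharges=0
Acc 2: bank0 row2 -> MISS (open row2); precharges=1
Acc 3: bank0 row3 -> MISS (open row3); precharges=2
Acc 4: bank0 row1 -> MISS (open row1); precharges=3
Acc 5: bank0 row0 -> MISS (open row0); precharges=4
Acc 6: bank0 row0 -> HIT
Acc 7: bank0 row2 -> MISS (open row2); precharges=5
Acc 8: bank1 row4 -> MISS (open row4); precharges=5
Acc 9: bank0 row2 -> HIT
Acc 10: bank0 row0 -> MISS (open row0); precharges=6

Answer: M M M M M H M M H M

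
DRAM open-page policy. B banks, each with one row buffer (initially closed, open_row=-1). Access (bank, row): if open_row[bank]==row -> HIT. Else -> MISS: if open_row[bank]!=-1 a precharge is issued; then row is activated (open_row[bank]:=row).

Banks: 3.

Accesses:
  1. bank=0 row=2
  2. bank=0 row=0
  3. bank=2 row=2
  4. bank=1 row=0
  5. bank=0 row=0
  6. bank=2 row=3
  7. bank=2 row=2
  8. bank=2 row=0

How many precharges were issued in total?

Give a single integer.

Answer: 4

Derivation:
Acc 1: bank0 row2 -> MISS (open row2); precharges=0
Acc 2: bank0 row0 -> MISS (open row0); precharges=1
Acc 3: bank2 row2 -> MISS (open row2); precharges=1
Acc 4: bank1 row0 -> MISS (open row0); precharges=1
Acc 5: bank0 row0 -> HIT
Acc 6: bank2 row3 -> MISS (open row3); precharges=2
Acc 7: bank2 row2 -> MISS (open row2); precharges=3
Acc 8: bank2 row0 -> MISS (open row0); precharges=4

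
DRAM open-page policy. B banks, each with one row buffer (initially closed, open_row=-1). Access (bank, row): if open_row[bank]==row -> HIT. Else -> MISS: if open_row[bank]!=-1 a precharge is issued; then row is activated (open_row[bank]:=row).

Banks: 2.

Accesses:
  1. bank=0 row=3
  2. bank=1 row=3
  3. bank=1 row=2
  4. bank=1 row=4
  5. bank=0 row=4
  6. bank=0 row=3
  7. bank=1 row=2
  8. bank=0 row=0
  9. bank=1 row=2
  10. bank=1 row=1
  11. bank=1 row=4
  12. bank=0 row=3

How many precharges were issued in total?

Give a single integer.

Acc 1: bank0 row3 -> MISS (open row3); precharges=0
Acc 2: bank1 row3 -> MISS (open row3); precharges=0
Acc 3: bank1 row2 -> MISS (open row2); precharges=1
Acc 4: bank1 row4 -> MISS (open row4); precharges=2
Acc 5: bank0 row4 -> MISS (open row4); precharges=3
Acc 6: bank0 row3 -> MISS (open row3); precharges=4
Acc 7: bank1 row2 -> MISS (open row2); precharges=5
Acc 8: bank0 row0 -> MISS (open row0); precharges=6
Acc 9: bank1 row2 -> HIT
Acc 10: bank1 row1 -> MISS (open row1); precharges=7
Acc 11: bank1 row4 -> MISS (open row4); precharges=8
Acc 12: bank0 row3 -> MISS (open row3); precharges=9

Answer: 9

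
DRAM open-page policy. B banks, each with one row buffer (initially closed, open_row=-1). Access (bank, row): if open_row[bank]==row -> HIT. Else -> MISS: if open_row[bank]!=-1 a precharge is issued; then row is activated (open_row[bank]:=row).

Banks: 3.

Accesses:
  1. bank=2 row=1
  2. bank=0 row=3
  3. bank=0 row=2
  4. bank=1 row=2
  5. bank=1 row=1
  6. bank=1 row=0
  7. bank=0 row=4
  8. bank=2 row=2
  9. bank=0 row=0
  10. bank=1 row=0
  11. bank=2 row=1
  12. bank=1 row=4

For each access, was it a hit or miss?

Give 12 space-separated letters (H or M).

Answer: M M M M M M M M M H M M

Derivation:
Acc 1: bank2 row1 -> MISS (open row1); precharges=0
Acc 2: bank0 row3 -> MISS (open row3); precharges=0
Acc 3: bank0 row2 -> MISS (open row2); precharges=1
Acc 4: bank1 row2 -> MISS (open row2); precharges=1
Acc 5: bank1 row1 -> MISS (open row1); precharges=2
Acc 6: bank1 row0 -> MISS (open row0); precharges=3
Acc 7: bank0 row4 -> MISS (open row4); precharges=4
Acc 8: bank2 row2 -> MISS (open row2); precharges=5
Acc 9: bank0 row0 -> MISS (open row0); precharges=6
Acc 10: bank1 row0 -> HIT
Acc 11: bank2 row1 -> MISS (open row1); precharges=7
Acc 12: bank1 row4 -> MISS (open row4); precharges=8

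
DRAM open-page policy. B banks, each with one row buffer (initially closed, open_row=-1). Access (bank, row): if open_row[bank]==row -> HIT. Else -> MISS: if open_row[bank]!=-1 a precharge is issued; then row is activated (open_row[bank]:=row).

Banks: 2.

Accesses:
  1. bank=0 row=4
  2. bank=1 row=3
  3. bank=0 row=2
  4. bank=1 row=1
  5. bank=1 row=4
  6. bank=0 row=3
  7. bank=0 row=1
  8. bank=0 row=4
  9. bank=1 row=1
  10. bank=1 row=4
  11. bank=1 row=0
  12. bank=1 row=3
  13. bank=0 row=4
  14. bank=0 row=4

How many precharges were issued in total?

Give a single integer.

Answer: 10

Derivation:
Acc 1: bank0 row4 -> MISS (open row4); precharges=0
Acc 2: bank1 row3 -> MISS (open row3); precharges=0
Acc 3: bank0 row2 -> MISS (open row2); precharges=1
Acc 4: bank1 row1 -> MISS (open row1); precharges=2
Acc 5: bank1 row4 -> MISS (open row4); precharges=3
Acc 6: bank0 row3 -> MISS (open row3); precharges=4
Acc 7: bank0 row1 -> MISS (open row1); precharges=5
Acc 8: bank0 row4 -> MISS (open row4); precharges=6
Acc 9: bank1 row1 -> MISS (open row1); precharges=7
Acc 10: bank1 row4 -> MISS (open row4); precharges=8
Acc 11: bank1 row0 -> MISS (open row0); precharges=9
Acc 12: bank1 row3 -> MISS (open row3); precharges=10
Acc 13: bank0 row4 -> HIT
Acc 14: bank0 row4 -> HIT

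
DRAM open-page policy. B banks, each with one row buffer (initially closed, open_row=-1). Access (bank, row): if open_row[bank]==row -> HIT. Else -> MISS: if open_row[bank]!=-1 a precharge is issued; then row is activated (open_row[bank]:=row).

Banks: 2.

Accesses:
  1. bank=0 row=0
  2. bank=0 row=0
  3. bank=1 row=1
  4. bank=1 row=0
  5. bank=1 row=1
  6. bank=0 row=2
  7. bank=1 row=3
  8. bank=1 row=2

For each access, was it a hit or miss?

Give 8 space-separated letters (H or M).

Answer: M H M M M M M M

Derivation:
Acc 1: bank0 row0 -> MISS (open row0); precharges=0
Acc 2: bank0 row0 -> HIT
Acc 3: bank1 row1 -> MISS (open row1); precharges=0
Acc 4: bank1 row0 -> MISS (open row0); precharges=1
Acc 5: bank1 row1 -> MISS (open row1); precharges=2
Acc 6: bank0 row2 -> MISS (open row2); precharges=3
Acc 7: bank1 row3 -> MISS (open row3); precharges=4
Acc 8: bank1 row2 -> MISS (open row2); precharges=5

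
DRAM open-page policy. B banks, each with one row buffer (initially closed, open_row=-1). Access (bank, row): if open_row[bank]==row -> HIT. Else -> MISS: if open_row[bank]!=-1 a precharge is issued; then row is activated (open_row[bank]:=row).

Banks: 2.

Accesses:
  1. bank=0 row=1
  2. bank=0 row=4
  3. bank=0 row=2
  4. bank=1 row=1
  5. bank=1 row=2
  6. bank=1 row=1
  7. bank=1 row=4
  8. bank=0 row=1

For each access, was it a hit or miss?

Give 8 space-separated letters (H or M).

Answer: M M M M M M M M

Derivation:
Acc 1: bank0 row1 -> MISS (open row1); precharges=0
Acc 2: bank0 row4 -> MISS (open row4); precharges=1
Acc 3: bank0 row2 -> MISS (open row2); precharges=2
Acc 4: bank1 row1 -> MISS (open row1); precharges=2
Acc 5: bank1 row2 -> MISS (open row2); precharges=3
Acc 6: bank1 row1 -> MISS (open row1); precharges=4
Acc 7: bank1 row4 -> MISS (open row4); precharges=5
Acc 8: bank0 row1 -> MISS (open row1); precharges=6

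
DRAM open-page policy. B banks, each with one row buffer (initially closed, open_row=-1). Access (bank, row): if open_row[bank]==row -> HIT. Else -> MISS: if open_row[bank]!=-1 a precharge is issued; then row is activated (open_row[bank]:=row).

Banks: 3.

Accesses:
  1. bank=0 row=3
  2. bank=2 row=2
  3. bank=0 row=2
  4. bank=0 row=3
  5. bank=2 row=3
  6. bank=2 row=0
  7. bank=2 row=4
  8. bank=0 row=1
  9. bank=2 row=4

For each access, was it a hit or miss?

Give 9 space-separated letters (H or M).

Answer: M M M M M M M M H

Derivation:
Acc 1: bank0 row3 -> MISS (open row3); precharges=0
Acc 2: bank2 row2 -> MISS (open row2); precharges=0
Acc 3: bank0 row2 -> MISS (open row2); precharges=1
Acc 4: bank0 row3 -> MISS (open row3); precharges=2
Acc 5: bank2 row3 -> MISS (open row3); precharges=3
Acc 6: bank2 row0 -> MISS (open row0); precharges=4
Acc 7: bank2 row4 -> MISS (open row4); precharges=5
Acc 8: bank0 row1 -> MISS (open row1); precharges=6
Acc 9: bank2 row4 -> HIT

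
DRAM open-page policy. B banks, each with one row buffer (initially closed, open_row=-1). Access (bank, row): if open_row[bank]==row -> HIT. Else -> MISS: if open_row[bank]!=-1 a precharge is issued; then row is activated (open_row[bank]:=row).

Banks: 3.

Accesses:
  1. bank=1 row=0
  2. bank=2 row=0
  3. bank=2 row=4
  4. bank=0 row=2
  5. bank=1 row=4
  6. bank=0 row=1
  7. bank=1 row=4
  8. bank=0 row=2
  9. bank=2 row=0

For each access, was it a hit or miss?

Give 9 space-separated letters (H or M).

Answer: M M M M M M H M M

Derivation:
Acc 1: bank1 row0 -> MISS (open row0); precharges=0
Acc 2: bank2 row0 -> MISS (open row0); precharges=0
Acc 3: bank2 row4 -> MISS (open row4); precharges=1
Acc 4: bank0 row2 -> MISS (open row2); precharges=1
Acc 5: bank1 row4 -> MISS (open row4); precharges=2
Acc 6: bank0 row1 -> MISS (open row1); precharges=3
Acc 7: bank1 row4 -> HIT
Acc 8: bank0 row2 -> MISS (open row2); precharges=4
Acc 9: bank2 row0 -> MISS (open row0); precharges=5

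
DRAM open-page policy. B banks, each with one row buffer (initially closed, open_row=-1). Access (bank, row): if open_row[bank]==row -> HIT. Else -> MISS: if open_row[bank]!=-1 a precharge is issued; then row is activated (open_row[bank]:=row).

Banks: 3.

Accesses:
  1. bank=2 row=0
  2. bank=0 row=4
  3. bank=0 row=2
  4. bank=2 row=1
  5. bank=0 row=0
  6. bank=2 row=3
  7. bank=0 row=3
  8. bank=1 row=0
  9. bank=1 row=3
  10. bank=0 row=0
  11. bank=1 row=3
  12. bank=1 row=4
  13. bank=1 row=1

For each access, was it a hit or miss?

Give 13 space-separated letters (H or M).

Answer: M M M M M M M M M M H M M

Derivation:
Acc 1: bank2 row0 -> MISS (open row0); precharges=0
Acc 2: bank0 row4 -> MISS (open row4); precharges=0
Acc 3: bank0 row2 -> MISS (open row2); precharges=1
Acc 4: bank2 row1 -> MISS (open row1); precharges=2
Acc 5: bank0 row0 -> MISS (open row0); precharges=3
Acc 6: bank2 row3 -> MISS (open row3); precharges=4
Acc 7: bank0 row3 -> MISS (open row3); precharges=5
Acc 8: bank1 row0 -> MISS (open row0); precharges=5
Acc 9: bank1 row3 -> MISS (open row3); precharges=6
Acc 10: bank0 row0 -> MISS (open row0); precharges=7
Acc 11: bank1 row3 -> HIT
Acc 12: bank1 row4 -> MISS (open row4); precharges=8
Acc 13: bank1 row1 -> MISS (open row1); precharges=9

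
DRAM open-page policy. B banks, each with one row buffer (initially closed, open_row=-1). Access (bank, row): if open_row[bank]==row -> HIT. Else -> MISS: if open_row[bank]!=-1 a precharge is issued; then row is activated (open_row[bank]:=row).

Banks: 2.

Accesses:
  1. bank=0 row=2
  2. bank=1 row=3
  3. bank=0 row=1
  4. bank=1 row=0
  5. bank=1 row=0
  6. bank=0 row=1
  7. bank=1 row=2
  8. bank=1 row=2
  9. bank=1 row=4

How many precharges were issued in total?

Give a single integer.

Acc 1: bank0 row2 -> MISS (open row2); precharges=0
Acc 2: bank1 row3 -> MISS (open row3); precharges=0
Acc 3: bank0 row1 -> MISS (open row1); precharges=1
Acc 4: bank1 row0 -> MISS (open row0); precharges=2
Acc 5: bank1 row0 -> HIT
Acc 6: bank0 row1 -> HIT
Acc 7: bank1 row2 -> MISS (open row2); precharges=3
Acc 8: bank1 row2 -> HIT
Acc 9: bank1 row4 -> MISS (open row4); precharges=4

Answer: 4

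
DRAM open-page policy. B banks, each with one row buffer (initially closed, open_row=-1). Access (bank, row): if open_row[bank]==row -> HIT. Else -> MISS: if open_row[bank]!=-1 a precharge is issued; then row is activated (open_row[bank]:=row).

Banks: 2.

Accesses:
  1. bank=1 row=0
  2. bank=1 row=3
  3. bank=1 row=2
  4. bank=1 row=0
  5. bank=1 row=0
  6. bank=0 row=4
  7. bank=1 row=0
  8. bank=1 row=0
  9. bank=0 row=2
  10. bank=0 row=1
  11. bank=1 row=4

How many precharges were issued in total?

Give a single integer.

Answer: 6

Derivation:
Acc 1: bank1 row0 -> MISS (open row0); precharges=0
Acc 2: bank1 row3 -> MISS (open row3); precharges=1
Acc 3: bank1 row2 -> MISS (open row2); precharges=2
Acc 4: bank1 row0 -> MISS (open row0); precharges=3
Acc 5: bank1 row0 -> HIT
Acc 6: bank0 row4 -> MISS (open row4); precharges=3
Acc 7: bank1 row0 -> HIT
Acc 8: bank1 row0 -> HIT
Acc 9: bank0 row2 -> MISS (open row2); precharges=4
Acc 10: bank0 row1 -> MISS (open row1); precharges=5
Acc 11: bank1 row4 -> MISS (open row4); precharges=6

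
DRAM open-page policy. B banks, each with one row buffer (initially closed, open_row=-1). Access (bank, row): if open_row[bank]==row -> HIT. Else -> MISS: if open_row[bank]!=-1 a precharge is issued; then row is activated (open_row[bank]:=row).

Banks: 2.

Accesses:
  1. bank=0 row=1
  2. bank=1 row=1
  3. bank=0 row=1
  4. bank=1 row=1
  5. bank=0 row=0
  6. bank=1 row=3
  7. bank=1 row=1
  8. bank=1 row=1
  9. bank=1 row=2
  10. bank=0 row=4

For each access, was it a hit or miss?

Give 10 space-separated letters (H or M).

Acc 1: bank0 row1 -> MISS (open row1); precharges=0
Acc 2: bank1 row1 -> MISS (open row1); precharges=0
Acc 3: bank0 row1 -> HIT
Acc 4: bank1 row1 -> HIT
Acc 5: bank0 row0 -> MISS (open row0); precharges=1
Acc 6: bank1 row3 -> MISS (open row3); precharges=2
Acc 7: bank1 row1 -> MISS (open row1); precharges=3
Acc 8: bank1 row1 -> HIT
Acc 9: bank1 row2 -> MISS (open row2); precharges=4
Acc 10: bank0 row4 -> MISS (open row4); precharges=5

Answer: M M H H M M M H M M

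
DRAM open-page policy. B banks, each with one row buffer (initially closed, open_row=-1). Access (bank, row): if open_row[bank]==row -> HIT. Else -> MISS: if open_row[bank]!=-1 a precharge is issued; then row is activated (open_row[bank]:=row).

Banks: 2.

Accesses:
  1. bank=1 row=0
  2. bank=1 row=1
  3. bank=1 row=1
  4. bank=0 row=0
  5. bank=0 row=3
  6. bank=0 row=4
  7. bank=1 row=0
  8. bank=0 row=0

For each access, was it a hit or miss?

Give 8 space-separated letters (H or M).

Answer: M M H M M M M M

Derivation:
Acc 1: bank1 row0 -> MISS (open row0); precharges=0
Acc 2: bank1 row1 -> MISS (open row1); precharges=1
Acc 3: bank1 row1 -> HIT
Acc 4: bank0 row0 -> MISS (open row0); precharges=1
Acc 5: bank0 row3 -> MISS (open row3); precharges=2
Acc 6: bank0 row4 -> MISS (open row4); precharges=3
Acc 7: bank1 row0 -> MISS (open row0); precharges=4
Acc 8: bank0 row0 -> MISS (open row0); precharges=5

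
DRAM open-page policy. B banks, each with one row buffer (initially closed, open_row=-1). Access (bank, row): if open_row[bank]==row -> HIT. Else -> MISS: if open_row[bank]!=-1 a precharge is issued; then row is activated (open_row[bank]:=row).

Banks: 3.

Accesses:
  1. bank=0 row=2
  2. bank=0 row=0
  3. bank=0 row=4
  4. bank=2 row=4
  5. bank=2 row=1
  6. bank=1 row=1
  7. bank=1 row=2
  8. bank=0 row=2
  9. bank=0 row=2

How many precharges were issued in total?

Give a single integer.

Acc 1: bank0 row2 -> MISS (open row2); precharges=0
Acc 2: bank0 row0 -> MISS (open row0); precharges=1
Acc 3: bank0 row4 -> MISS (open row4); precharges=2
Acc 4: bank2 row4 -> MISS (open row4); precharges=2
Acc 5: bank2 row1 -> MISS (open row1); precharges=3
Acc 6: bank1 row1 -> MISS (open row1); precharges=3
Acc 7: bank1 row2 -> MISS (open row2); precharges=4
Acc 8: bank0 row2 -> MISS (open row2); precharges=5
Acc 9: bank0 row2 -> HIT

Answer: 5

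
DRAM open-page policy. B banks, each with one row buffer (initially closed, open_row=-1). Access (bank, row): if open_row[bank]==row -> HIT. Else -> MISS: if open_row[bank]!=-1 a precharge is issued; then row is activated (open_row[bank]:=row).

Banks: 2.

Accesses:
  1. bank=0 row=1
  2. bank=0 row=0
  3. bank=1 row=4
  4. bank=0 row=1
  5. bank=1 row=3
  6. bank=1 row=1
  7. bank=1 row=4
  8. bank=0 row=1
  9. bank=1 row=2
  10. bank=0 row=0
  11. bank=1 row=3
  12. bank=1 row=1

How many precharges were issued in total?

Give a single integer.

Answer: 9

Derivation:
Acc 1: bank0 row1 -> MISS (open row1); precharges=0
Acc 2: bank0 row0 -> MISS (open row0); precharges=1
Acc 3: bank1 row4 -> MISS (open row4); precharges=1
Acc 4: bank0 row1 -> MISS (open row1); precharges=2
Acc 5: bank1 row3 -> MISS (open row3); precharges=3
Acc 6: bank1 row1 -> MISS (open row1); precharges=4
Acc 7: bank1 row4 -> MISS (open row4); precharges=5
Acc 8: bank0 row1 -> HIT
Acc 9: bank1 row2 -> MISS (open row2); precharges=6
Acc 10: bank0 row0 -> MISS (open row0); precharges=7
Acc 11: bank1 row3 -> MISS (open row3); precharges=8
Acc 12: bank1 row1 -> MISS (open row1); precharges=9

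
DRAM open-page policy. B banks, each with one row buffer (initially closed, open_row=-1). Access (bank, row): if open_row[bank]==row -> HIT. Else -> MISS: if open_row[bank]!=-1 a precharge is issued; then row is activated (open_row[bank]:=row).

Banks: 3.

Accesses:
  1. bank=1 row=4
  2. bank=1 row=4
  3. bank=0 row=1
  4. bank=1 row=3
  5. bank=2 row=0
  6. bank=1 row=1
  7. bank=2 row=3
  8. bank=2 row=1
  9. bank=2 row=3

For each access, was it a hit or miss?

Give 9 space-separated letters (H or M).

Acc 1: bank1 row4 -> MISS (open row4); precharges=0
Acc 2: bank1 row4 -> HIT
Acc 3: bank0 row1 -> MISS (open row1); precharges=0
Acc 4: bank1 row3 -> MISS (open row3); precharges=1
Acc 5: bank2 row0 -> MISS (open row0); precharges=1
Acc 6: bank1 row1 -> MISS (open row1); precharges=2
Acc 7: bank2 row3 -> MISS (open row3); precharges=3
Acc 8: bank2 row1 -> MISS (open row1); precharges=4
Acc 9: bank2 row3 -> MISS (open row3); precharges=5

Answer: M H M M M M M M M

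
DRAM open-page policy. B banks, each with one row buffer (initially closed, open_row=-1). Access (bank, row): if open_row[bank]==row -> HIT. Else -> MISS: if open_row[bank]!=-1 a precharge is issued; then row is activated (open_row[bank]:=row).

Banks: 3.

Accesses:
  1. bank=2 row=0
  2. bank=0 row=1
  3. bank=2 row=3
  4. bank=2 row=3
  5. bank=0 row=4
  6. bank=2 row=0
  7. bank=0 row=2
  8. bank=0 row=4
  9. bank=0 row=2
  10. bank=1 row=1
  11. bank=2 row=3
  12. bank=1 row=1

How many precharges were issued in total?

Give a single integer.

Acc 1: bank2 row0 -> MISS (open row0); precharges=0
Acc 2: bank0 row1 -> MISS (open row1); precharges=0
Acc 3: bank2 row3 -> MISS (open row3); precharges=1
Acc 4: bank2 row3 -> HIT
Acc 5: bank0 row4 -> MISS (open row4); precharges=2
Acc 6: bank2 row0 -> MISS (open row0); precharges=3
Acc 7: bank0 row2 -> MISS (open row2); precharges=4
Acc 8: bank0 row4 -> MISS (open row4); precharges=5
Acc 9: bank0 row2 -> MISS (open row2); precharges=6
Acc 10: bank1 row1 -> MISS (open row1); precharges=6
Acc 11: bank2 row3 -> MISS (open row3); precharges=7
Acc 12: bank1 row1 -> HIT

Answer: 7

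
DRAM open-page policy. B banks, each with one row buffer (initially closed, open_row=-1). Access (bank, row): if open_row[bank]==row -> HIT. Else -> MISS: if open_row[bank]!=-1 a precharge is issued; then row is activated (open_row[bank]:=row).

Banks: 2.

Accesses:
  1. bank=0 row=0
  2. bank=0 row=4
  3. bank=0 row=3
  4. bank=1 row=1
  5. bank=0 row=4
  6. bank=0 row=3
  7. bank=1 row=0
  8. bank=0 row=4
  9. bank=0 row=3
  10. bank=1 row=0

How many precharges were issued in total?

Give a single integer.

Answer: 7

Derivation:
Acc 1: bank0 row0 -> MISS (open row0); precharges=0
Acc 2: bank0 row4 -> MISS (open row4); precharges=1
Acc 3: bank0 row3 -> MISS (open row3); precharges=2
Acc 4: bank1 row1 -> MISS (open row1); precharges=2
Acc 5: bank0 row4 -> MISS (open row4); precharges=3
Acc 6: bank0 row3 -> MISS (open row3); precharges=4
Acc 7: bank1 row0 -> MISS (open row0); precharges=5
Acc 8: bank0 row4 -> MISS (open row4); precharges=6
Acc 9: bank0 row3 -> MISS (open row3); precharges=7
Acc 10: bank1 row0 -> HIT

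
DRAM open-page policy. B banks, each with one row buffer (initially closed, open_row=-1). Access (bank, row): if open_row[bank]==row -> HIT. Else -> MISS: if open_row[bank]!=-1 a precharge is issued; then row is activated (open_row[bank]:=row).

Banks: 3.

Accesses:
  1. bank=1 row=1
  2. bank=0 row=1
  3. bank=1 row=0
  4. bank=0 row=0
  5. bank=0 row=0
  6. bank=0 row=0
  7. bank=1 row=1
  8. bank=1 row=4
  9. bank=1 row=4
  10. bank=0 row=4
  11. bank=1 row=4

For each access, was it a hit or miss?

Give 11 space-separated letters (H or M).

Answer: M M M M H H M M H M H

Derivation:
Acc 1: bank1 row1 -> MISS (open row1); precharges=0
Acc 2: bank0 row1 -> MISS (open row1); precharges=0
Acc 3: bank1 row0 -> MISS (open row0); precharges=1
Acc 4: bank0 row0 -> MISS (open row0); precharges=2
Acc 5: bank0 row0 -> HIT
Acc 6: bank0 row0 -> HIT
Acc 7: bank1 row1 -> MISS (open row1); precharges=3
Acc 8: bank1 row4 -> MISS (open row4); precharges=4
Acc 9: bank1 row4 -> HIT
Acc 10: bank0 row4 -> MISS (open row4); precharges=5
Acc 11: bank1 row4 -> HIT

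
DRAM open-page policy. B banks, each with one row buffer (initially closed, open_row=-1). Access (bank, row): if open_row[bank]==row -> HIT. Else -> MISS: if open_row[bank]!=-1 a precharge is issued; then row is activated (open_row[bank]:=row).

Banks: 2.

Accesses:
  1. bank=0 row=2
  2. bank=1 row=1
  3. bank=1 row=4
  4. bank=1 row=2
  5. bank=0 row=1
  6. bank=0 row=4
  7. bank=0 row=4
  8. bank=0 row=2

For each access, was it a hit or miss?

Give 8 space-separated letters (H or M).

Acc 1: bank0 row2 -> MISS (open row2); precharges=0
Acc 2: bank1 row1 -> MISS (open row1); precharges=0
Acc 3: bank1 row4 -> MISS (open row4); precharges=1
Acc 4: bank1 row2 -> MISS (open row2); precharges=2
Acc 5: bank0 row1 -> MISS (open row1); precharges=3
Acc 6: bank0 row4 -> MISS (open row4); precharges=4
Acc 7: bank0 row4 -> HIT
Acc 8: bank0 row2 -> MISS (open row2); precharges=5

Answer: M M M M M M H M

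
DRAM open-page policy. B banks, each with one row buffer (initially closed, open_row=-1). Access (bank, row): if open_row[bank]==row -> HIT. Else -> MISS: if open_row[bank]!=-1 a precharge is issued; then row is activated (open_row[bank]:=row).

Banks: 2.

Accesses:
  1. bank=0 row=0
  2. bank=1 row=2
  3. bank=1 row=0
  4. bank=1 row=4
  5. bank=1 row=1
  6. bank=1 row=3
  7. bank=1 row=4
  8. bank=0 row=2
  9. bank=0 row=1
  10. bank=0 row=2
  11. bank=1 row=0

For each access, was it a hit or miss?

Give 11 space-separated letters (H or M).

Answer: M M M M M M M M M M M

Derivation:
Acc 1: bank0 row0 -> MISS (open row0); precharges=0
Acc 2: bank1 row2 -> MISS (open row2); precharges=0
Acc 3: bank1 row0 -> MISS (open row0); precharges=1
Acc 4: bank1 row4 -> MISS (open row4); precharges=2
Acc 5: bank1 row1 -> MISS (open row1); precharges=3
Acc 6: bank1 row3 -> MISS (open row3); precharges=4
Acc 7: bank1 row4 -> MISS (open row4); precharges=5
Acc 8: bank0 row2 -> MISS (open row2); precharges=6
Acc 9: bank0 row1 -> MISS (open row1); precharges=7
Acc 10: bank0 row2 -> MISS (open row2); precharges=8
Acc 11: bank1 row0 -> MISS (open row0); precharges=9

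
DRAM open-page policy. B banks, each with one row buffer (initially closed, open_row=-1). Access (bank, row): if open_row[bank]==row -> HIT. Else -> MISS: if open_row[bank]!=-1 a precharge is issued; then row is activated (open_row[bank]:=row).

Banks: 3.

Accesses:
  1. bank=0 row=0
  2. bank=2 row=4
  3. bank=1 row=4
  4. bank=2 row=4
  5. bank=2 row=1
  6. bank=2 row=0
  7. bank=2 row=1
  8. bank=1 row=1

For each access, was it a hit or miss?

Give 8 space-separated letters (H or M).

Acc 1: bank0 row0 -> MISS (open row0); precharges=0
Acc 2: bank2 row4 -> MISS (open row4); precharges=0
Acc 3: bank1 row4 -> MISS (open row4); precharges=0
Acc 4: bank2 row4 -> HIT
Acc 5: bank2 row1 -> MISS (open row1); precharges=1
Acc 6: bank2 row0 -> MISS (open row0); precharges=2
Acc 7: bank2 row1 -> MISS (open row1); precharges=3
Acc 8: bank1 row1 -> MISS (open row1); precharges=4

Answer: M M M H M M M M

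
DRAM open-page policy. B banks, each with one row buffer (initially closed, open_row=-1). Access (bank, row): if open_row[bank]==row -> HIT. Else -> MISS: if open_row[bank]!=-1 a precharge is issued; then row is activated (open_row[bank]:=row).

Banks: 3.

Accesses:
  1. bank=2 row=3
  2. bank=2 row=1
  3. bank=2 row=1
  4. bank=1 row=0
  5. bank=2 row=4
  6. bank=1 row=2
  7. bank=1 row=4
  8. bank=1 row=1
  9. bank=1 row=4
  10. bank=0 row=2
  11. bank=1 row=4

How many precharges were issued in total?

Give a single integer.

Acc 1: bank2 row3 -> MISS (open row3); precharges=0
Acc 2: bank2 row1 -> MISS (open row1); precharges=1
Acc 3: bank2 row1 -> HIT
Acc 4: bank1 row0 -> MISS (open row0); precharges=1
Acc 5: bank2 row4 -> MISS (open row4); precharges=2
Acc 6: bank1 row2 -> MISS (open row2); precharges=3
Acc 7: bank1 row4 -> MISS (open row4); precharges=4
Acc 8: bank1 row1 -> MISS (open row1); precharges=5
Acc 9: bank1 row4 -> MISS (open row4); precharges=6
Acc 10: bank0 row2 -> MISS (open row2); precharges=6
Acc 11: bank1 row4 -> HIT

Answer: 6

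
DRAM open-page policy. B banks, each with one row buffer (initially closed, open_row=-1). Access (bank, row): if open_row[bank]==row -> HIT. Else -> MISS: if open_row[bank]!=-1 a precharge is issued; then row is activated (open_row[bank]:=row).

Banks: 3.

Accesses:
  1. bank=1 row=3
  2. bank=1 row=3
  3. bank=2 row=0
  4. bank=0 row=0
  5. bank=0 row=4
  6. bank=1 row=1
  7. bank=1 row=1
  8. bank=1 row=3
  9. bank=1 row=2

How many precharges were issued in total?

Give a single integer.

Answer: 4

Derivation:
Acc 1: bank1 row3 -> MISS (open row3); precharges=0
Acc 2: bank1 row3 -> HIT
Acc 3: bank2 row0 -> MISS (open row0); precharges=0
Acc 4: bank0 row0 -> MISS (open row0); precharges=0
Acc 5: bank0 row4 -> MISS (open row4); precharges=1
Acc 6: bank1 row1 -> MISS (open row1); precharges=2
Acc 7: bank1 row1 -> HIT
Acc 8: bank1 row3 -> MISS (open row3); precharges=3
Acc 9: bank1 row2 -> MISS (open row2); precharges=4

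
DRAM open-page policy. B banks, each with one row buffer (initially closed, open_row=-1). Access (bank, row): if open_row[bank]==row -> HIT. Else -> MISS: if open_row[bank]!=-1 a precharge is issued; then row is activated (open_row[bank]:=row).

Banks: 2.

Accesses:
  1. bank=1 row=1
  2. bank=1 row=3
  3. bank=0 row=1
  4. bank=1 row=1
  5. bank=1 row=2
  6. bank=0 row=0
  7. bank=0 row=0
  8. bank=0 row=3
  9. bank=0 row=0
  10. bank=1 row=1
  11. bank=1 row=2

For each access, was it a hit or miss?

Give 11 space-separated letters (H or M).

Answer: M M M M M M H M M M M

Derivation:
Acc 1: bank1 row1 -> MISS (open row1); precharges=0
Acc 2: bank1 row3 -> MISS (open row3); precharges=1
Acc 3: bank0 row1 -> MISS (open row1); precharges=1
Acc 4: bank1 row1 -> MISS (open row1); precharges=2
Acc 5: bank1 row2 -> MISS (open row2); precharges=3
Acc 6: bank0 row0 -> MISS (open row0); precharges=4
Acc 7: bank0 row0 -> HIT
Acc 8: bank0 row3 -> MISS (open row3); precharges=5
Acc 9: bank0 row0 -> MISS (open row0); precharges=6
Acc 10: bank1 row1 -> MISS (open row1); precharges=7
Acc 11: bank1 row2 -> MISS (open row2); precharges=8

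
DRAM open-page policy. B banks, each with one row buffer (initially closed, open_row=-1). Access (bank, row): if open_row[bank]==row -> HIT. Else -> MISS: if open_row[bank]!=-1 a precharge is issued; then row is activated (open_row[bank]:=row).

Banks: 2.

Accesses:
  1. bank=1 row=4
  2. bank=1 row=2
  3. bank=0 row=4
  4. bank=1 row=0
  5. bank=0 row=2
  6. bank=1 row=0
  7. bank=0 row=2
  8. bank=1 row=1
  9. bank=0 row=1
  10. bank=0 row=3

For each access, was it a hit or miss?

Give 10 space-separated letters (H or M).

Answer: M M M M M H H M M M

Derivation:
Acc 1: bank1 row4 -> MISS (open row4); precharges=0
Acc 2: bank1 row2 -> MISS (open row2); precharges=1
Acc 3: bank0 row4 -> MISS (open row4); precharges=1
Acc 4: bank1 row0 -> MISS (open row0); precharges=2
Acc 5: bank0 row2 -> MISS (open row2); precharges=3
Acc 6: bank1 row0 -> HIT
Acc 7: bank0 row2 -> HIT
Acc 8: bank1 row1 -> MISS (open row1); precharges=4
Acc 9: bank0 row1 -> MISS (open row1); precharges=5
Acc 10: bank0 row3 -> MISS (open row3); precharges=6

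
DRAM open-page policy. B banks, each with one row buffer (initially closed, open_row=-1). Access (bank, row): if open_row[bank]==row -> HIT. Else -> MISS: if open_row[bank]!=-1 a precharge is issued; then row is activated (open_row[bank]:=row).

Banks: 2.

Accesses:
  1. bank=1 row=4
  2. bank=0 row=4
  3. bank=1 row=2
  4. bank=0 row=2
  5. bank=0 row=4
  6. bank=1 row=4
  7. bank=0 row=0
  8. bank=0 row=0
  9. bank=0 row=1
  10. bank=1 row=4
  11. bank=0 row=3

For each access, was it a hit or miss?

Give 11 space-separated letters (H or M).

Answer: M M M M M M M H M H M

Derivation:
Acc 1: bank1 row4 -> MISS (open row4); precharges=0
Acc 2: bank0 row4 -> MISS (open row4); precharges=0
Acc 3: bank1 row2 -> MISS (open row2); precharges=1
Acc 4: bank0 row2 -> MISS (open row2); precharges=2
Acc 5: bank0 row4 -> MISS (open row4); precharges=3
Acc 6: bank1 row4 -> MISS (open row4); precharges=4
Acc 7: bank0 row0 -> MISS (open row0); precharges=5
Acc 8: bank0 row0 -> HIT
Acc 9: bank0 row1 -> MISS (open row1); precharges=6
Acc 10: bank1 row4 -> HIT
Acc 11: bank0 row3 -> MISS (open row3); precharges=7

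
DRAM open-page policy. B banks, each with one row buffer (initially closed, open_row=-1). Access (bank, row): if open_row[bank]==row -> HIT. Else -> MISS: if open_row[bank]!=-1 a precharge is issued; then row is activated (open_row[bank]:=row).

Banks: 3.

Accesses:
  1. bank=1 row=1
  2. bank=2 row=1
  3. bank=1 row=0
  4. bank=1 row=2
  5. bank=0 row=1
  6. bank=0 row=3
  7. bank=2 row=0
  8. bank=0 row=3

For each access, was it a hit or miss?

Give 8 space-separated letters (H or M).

Answer: M M M M M M M H

Derivation:
Acc 1: bank1 row1 -> MISS (open row1); precharges=0
Acc 2: bank2 row1 -> MISS (open row1); precharges=0
Acc 3: bank1 row0 -> MISS (open row0); precharges=1
Acc 4: bank1 row2 -> MISS (open row2); precharges=2
Acc 5: bank0 row1 -> MISS (open row1); precharges=2
Acc 6: bank0 row3 -> MISS (open row3); precharges=3
Acc 7: bank2 row0 -> MISS (open row0); precharges=4
Acc 8: bank0 row3 -> HIT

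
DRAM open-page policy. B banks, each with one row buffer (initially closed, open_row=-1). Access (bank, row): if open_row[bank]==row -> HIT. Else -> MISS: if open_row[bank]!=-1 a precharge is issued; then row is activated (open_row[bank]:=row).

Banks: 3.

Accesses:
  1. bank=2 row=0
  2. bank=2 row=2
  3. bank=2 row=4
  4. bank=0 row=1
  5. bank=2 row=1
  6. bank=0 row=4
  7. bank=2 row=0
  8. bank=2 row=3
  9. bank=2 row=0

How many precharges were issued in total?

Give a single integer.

Acc 1: bank2 row0 -> MISS (open row0); precharges=0
Acc 2: bank2 row2 -> MISS (open row2); precharges=1
Acc 3: bank2 row4 -> MISS (open row4); precharges=2
Acc 4: bank0 row1 -> MISS (open row1); precharges=2
Acc 5: bank2 row1 -> MISS (open row1); precharges=3
Acc 6: bank0 row4 -> MISS (open row4); precharges=4
Acc 7: bank2 row0 -> MISS (open row0); precharges=5
Acc 8: bank2 row3 -> MISS (open row3); precharges=6
Acc 9: bank2 row0 -> MISS (open row0); precharges=7

Answer: 7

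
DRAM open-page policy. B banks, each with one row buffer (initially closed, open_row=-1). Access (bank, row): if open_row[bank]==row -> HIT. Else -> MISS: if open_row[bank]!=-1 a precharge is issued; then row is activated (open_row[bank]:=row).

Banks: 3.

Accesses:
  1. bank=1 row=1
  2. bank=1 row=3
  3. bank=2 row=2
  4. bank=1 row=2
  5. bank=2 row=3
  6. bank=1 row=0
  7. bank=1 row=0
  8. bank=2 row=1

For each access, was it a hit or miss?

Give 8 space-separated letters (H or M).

Acc 1: bank1 row1 -> MISS (open row1); precharges=0
Acc 2: bank1 row3 -> MISS (open row3); precharges=1
Acc 3: bank2 row2 -> MISS (open row2); precharges=1
Acc 4: bank1 row2 -> MISS (open row2); precharges=2
Acc 5: bank2 row3 -> MISS (open row3); precharges=3
Acc 6: bank1 row0 -> MISS (open row0); precharges=4
Acc 7: bank1 row0 -> HIT
Acc 8: bank2 row1 -> MISS (open row1); precharges=5

Answer: M M M M M M H M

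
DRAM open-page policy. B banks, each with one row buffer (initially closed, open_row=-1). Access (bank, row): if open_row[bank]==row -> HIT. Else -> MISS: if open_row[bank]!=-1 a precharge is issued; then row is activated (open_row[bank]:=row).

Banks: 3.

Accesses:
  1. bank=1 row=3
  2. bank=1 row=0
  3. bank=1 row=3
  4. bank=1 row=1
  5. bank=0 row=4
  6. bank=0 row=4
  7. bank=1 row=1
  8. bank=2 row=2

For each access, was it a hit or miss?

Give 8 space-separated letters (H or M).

Acc 1: bank1 row3 -> MISS (open row3); precharges=0
Acc 2: bank1 row0 -> MISS (open row0); precharges=1
Acc 3: bank1 row3 -> MISS (open row3); precharges=2
Acc 4: bank1 row1 -> MISS (open row1); precharges=3
Acc 5: bank0 row4 -> MISS (open row4); precharges=3
Acc 6: bank0 row4 -> HIT
Acc 7: bank1 row1 -> HIT
Acc 8: bank2 row2 -> MISS (open row2); precharges=3

Answer: M M M M M H H M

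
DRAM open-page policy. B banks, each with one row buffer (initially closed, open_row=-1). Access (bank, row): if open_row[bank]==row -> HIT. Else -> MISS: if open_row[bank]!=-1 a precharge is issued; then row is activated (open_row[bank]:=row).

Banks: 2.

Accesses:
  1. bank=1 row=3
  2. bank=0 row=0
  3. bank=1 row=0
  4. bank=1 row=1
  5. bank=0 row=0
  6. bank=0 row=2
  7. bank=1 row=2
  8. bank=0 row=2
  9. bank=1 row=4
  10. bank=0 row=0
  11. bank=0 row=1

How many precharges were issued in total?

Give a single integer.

Acc 1: bank1 row3 -> MISS (open row3); precharges=0
Acc 2: bank0 row0 -> MISS (open row0); precharges=0
Acc 3: bank1 row0 -> MISS (open row0); precharges=1
Acc 4: bank1 row1 -> MISS (open row1); precharges=2
Acc 5: bank0 row0 -> HIT
Acc 6: bank0 row2 -> MISS (open row2); precharges=3
Acc 7: bank1 row2 -> MISS (open row2); precharges=4
Acc 8: bank0 row2 -> HIT
Acc 9: bank1 row4 -> MISS (open row4); precharges=5
Acc 10: bank0 row0 -> MISS (open row0); precharges=6
Acc 11: bank0 row1 -> MISS (open row1); precharges=7

Answer: 7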